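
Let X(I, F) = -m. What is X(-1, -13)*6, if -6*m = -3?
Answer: -3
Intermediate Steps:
m = ½ (m = -⅙*(-3) = ½ ≈ 0.50000)
X(I, F) = -½ (X(I, F) = -1*½ = -½)
X(-1, -13)*6 = -½*6 = -3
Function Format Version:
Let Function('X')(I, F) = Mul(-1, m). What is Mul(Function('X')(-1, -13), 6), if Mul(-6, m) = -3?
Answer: -3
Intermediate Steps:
m = Rational(1, 2) (m = Mul(Rational(-1, 6), -3) = Rational(1, 2) ≈ 0.50000)
Function('X')(I, F) = Rational(-1, 2) (Function('X')(I, F) = Mul(-1, Rational(1, 2)) = Rational(-1, 2))
Mul(Function('X')(-1, -13), 6) = Mul(Rational(-1, 2), 6) = -3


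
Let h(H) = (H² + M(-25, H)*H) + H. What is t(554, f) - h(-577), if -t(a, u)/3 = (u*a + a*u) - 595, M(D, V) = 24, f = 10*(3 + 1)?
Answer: -449679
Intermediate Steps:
f = 40 (f = 10*4 = 40)
t(a, u) = 1785 - 6*a*u (t(a, u) = -3*((u*a + a*u) - 595) = -3*((a*u + a*u) - 595) = -3*(2*a*u - 595) = -3*(-595 + 2*a*u) = 1785 - 6*a*u)
h(H) = H² + 25*H (h(H) = (H² + 24*H) + H = H² + 25*H)
t(554, f) - h(-577) = (1785 - 6*554*40) - (-577)*(25 - 577) = (1785 - 132960) - (-577)*(-552) = -131175 - 1*318504 = -131175 - 318504 = -449679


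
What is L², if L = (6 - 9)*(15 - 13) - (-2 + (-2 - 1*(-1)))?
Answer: 9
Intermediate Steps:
L = -3 (L = -3*2 - (-2 + (-2 + 1)) = -6 - (-2 - 1) = -6 - 1*(-3) = -6 + 3 = -3)
L² = (-3)² = 9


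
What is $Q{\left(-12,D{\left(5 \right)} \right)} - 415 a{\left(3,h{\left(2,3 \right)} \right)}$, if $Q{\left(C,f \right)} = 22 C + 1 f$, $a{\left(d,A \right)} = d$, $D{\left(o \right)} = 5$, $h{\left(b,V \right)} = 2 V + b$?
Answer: $-1504$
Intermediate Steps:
$h{\left(b,V \right)} = b + 2 V$
$Q{\left(C,f \right)} = f + 22 C$ ($Q{\left(C,f \right)} = 22 C + f = f + 22 C$)
$Q{\left(-12,D{\left(5 \right)} \right)} - 415 a{\left(3,h{\left(2,3 \right)} \right)} = \left(5 + 22 \left(-12\right)\right) - 1245 = \left(5 - 264\right) - 1245 = -259 - 1245 = -1504$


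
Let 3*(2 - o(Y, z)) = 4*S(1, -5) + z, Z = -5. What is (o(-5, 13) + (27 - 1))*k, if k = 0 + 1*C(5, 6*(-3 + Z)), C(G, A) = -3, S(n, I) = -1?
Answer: -75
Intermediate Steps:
o(Y, z) = 10/3 - z/3 (o(Y, z) = 2 - (4*(-1) + z)/3 = 2 - (-4 + z)/3 = 2 + (4/3 - z/3) = 10/3 - z/3)
k = -3 (k = 0 + 1*(-3) = 0 - 3 = -3)
(o(-5, 13) + (27 - 1))*k = ((10/3 - ⅓*13) + (27 - 1))*(-3) = ((10/3 - 13/3) + 26)*(-3) = (-1 + 26)*(-3) = 25*(-3) = -75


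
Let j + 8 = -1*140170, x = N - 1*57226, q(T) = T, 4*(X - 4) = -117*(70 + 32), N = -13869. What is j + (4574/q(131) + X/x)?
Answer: -44244559809/315710 ≈ -1.4014e+5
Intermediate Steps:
X = -5959/2 (X = 4 + (-117*(70 + 32))/4 = 4 + (-117*102)/4 = 4 + (¼)*(-11934) = 4 - 5967/2 = -5959/2 ≈ -2979.5)
x = -71095 (x = -13869 - 1*57226 = -13869 - 57226 = -71095)
j = -140178 (j = -8 - 1*140170 = -8 - 140170 = -140178)
j + (4574/q(131) + X/x) = -140178 + (4574/131 - 5959/2/(-71095)) = -140178 + (4574*(1/131) - 5959/2*(-1/71095)) = -140178 + (4574/131 + 101/2410) = -140178 + 11036571/315710 = -44244559809/315710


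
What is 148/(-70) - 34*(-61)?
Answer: 72516/35 ≈ 2071.9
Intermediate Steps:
148/(-70) - 34*(-61) = 148*(-1/70) + 2074 = -74/35 + 2074 = 72516/35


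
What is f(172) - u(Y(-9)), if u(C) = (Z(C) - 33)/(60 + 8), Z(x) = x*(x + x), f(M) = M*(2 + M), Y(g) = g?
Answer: 2034975/68 ≈ 29926.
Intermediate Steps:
Z(x) = 2*x² (Z(x) = x*(2*x) = 2*x²)
u(C) = -33/68 + C²/34 (u(C) = (2*C² - 33)/(60 + 8) = (-33 + 2*C²)/68 = (-33 + 2*C²)*(1/68) = -33/68 + C²/34)
f(172) - u(Y(-9)) = 172*(2 + 172) - (-33/68 + (1/34)*(-9)²) = 172*174 - (-33/68 + (1/34)*81) = 29928 - (-33/68 + 81/34) = 29928 - 1*129/68 = 29928 - 129/68 = 2034975/68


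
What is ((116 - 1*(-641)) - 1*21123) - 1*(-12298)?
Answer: -8068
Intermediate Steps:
((116 - 1*(-641)) - 1*21123) - 1*(-12298) = ((116 + 641) - 21123) + 12298 = (757 - 21123) + 12298 = -20366 + 12298 = -8068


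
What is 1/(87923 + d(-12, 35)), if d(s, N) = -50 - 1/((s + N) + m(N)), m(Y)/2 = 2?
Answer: 27/2372570 ≈ 1.1380e-5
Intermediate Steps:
m(Y) = 4 (m(Y) = 2*2 = 4)
d(s, N) = -50 - 1/(4 + N + s) (d(s, N) = -50 - 1/((s + N) + 4) = -50 - 1/((N + s) + 4) = -50 - 1/(4 + N + s))
1/(87923 + d(-12, 35)) = 1/(87923 + (-201 - 50*35 - 50*(-12))/(4 + 35 - 12)) = 1/(87923 + (-201 - 1750 + 600)/27) = 1/(87923 + (1/27)*(-1351)) = 1/(87923 - 1351/27) = 1/(2372570/27) = 27/2372570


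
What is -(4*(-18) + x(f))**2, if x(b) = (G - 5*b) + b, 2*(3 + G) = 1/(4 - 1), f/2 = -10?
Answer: -961/36 ≈ -26.694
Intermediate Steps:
f = -20 (f = 2*(-10) = -20)
G = -17/6 (G = -3 + 1/(2*(4 - 1)) = -3 + (1/2)/3 = -3 + (1/2)*(1/3) = -3 + 1/6 = -17/6 ≈ -2.8333)
x(b) = -17/6 - 4*b (x(b) = (-17/6 - 5*b) + b = -17/6 - 4*b)
-(4*(-18) + x(f))**2 = -(4*(-18) + (-17/6 - 4*(-20)))**2 = -(-72 + (-17/6 + 80))**2 = -(-72 + 463/6)**2 = -(31/6)**2 = -1*961/36 = -961/36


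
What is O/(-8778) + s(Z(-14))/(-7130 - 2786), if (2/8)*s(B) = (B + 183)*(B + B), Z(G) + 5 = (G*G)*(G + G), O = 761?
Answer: -512072309999/21760662 ≈ -23532.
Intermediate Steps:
Z(G) = -5 + 2*G³ (Z(G) = -5 + (G*G)*(G + G) = -5 + G²*(2*G) = -5 + 2*G³)
s(B) = 8*B*(183 + B) (s(B) = 4*((B + 183)*(B + B)) = 4*((183 + B)*(2*B)) = 4*(2*B*(183 + B)) = 8*B*(183 + B))
O/(-8778) + s(Z(-14))/(-7130 - 2786) = 761/(-8778) + (8*(-5 + 2*(-14)³)*(183 + (-5 + 2*(-14)³)))/(-7130 - 2786) = 761*(-1/8778) + (8*(-5 + 2*(-2744))*(183 + (-5 + 2*(-2744))))/(-9916) = -761/8778 + (8*(-5 - 5488)*(183 + (-5 - 5488)))*(-1/9916) = -761/8778 + (8*(-5493)*(183 - 5493))*(-1/9916) = -761/8778 + (8*(-5493)*(-5310))*(-1/9916) = -761/8778 + 233342640*(-1/9916) = -761/8778 - 58335660/2479 = -512072309999/21760662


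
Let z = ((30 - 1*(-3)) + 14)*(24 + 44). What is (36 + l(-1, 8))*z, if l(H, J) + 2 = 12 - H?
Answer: 150212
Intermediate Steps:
l(H, J) = 10 - H (l(H, J) = -2 + (12 - H) = 10 - H)
z = 3196 (z = ((30 + 3) + 14)*68 = (33 + 14)*68 = 47*68 = 3196)
(36 + l(-1, 8))*z = (36 + (10 - 1*(-1)))*3196 = (36 + (10 + 1))*3196 = (36 + 11)*3196 = 47*3196 = 150212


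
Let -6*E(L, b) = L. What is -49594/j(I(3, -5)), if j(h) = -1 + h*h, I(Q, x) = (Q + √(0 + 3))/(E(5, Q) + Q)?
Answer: 2204304518/70799 - 1810379376*√3/70799 ≈ -13155.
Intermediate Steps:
E(L, b) = -L/6
I(Q, x) = (Q + √3)/(-⅚ + Q) (I(Q, x) = (Q + √(0 + 3))/(-⅙*5 + Q) = (Q + √3)/(-⅚ + Q))
j(h) = -1 + h²
-49594/j(I(3, -5)) = -49594/(-1 + (6*(3 + √3)/(-5 + 6*3))²) = -49594/(-1 + (6*(3 + √3)/(-5 + 18))²) = -49594/(-1 + (6*(3 + √3)/13)²) = -49594/(-1 + (6*(1/13)*(3 + √3))²) = -49594/(-1 + (18/13 + 6*√3/13)²)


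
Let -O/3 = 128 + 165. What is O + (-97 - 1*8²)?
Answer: -1040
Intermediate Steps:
O = -879 (O = -3*(128 + 165) = -3*293 = -879)
O + (-97 - 1*8²) = -879 + (-97 - 1*8²) = -879 + (-97 - 1*64) = -879 + (-97 - 64) = -879 - 161 = -1040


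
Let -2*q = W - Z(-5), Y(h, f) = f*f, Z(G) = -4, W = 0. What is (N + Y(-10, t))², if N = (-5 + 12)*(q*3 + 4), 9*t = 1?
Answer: 1283689/6561 ≈ 195.65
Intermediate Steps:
t = ⅑ (t = (⅑)*1 = ⅑ ≈ 0.11111)
Y(h, f) = f²
q = -2 (q = -(0 - 1*(-4))/2 = -(0 + 4)/2 = -½*4 = -2)
N = -14 (N = (-5 + 12)*(-2*3 + 4) = 7*(-6 + 4) = 7*(-2) = -14)
(N + Y(-10, t))² = (-14 + (⅑)²)² = (-14 + 1/81)² = (-1133/81)² = 1283689/6561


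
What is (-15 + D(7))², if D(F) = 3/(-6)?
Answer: 961/4 ≈ 240.25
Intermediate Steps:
D(F) = -½ (D(F) = 3*(-⅙) = -½)
(-15 + D(7))² = (-15 - ½)² = (-31/2)² = 961/4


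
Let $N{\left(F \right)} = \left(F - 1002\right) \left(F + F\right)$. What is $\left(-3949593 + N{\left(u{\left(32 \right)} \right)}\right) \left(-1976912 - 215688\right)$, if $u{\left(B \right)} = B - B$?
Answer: $8659877611800$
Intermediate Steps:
$u{\left(B \right)} = 0$
$N{\left(F \right)} = 2 F \left(-1002 + F\right)$ ($N{\left(F \right)} = \left(-1002 + F\right) 2 F = 2 F \left(-1002 + F\right)$)
$\left(-3949593 + N{\left(u{\left(32 \right)} \right)}\right) \left(-1976912 - 215688\right) = \left(-3949593 + 2 \cdot 0 \left(-1002 + 0\right)\right) \left(-1976912 - 215688\right) = \left(-3949593 + 2 \cdot 0 \left(-1002\right)\right) \left(-2192600\right) = \left(-3949593 + 0\right) \left(-2192600\right) = \left(-3949593\right) \left(-2192600\right) = 8659877611800$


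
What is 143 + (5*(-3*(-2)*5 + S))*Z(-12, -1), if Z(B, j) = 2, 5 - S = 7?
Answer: 423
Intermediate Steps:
S = -2 (S = 5 - 1*7 = 5 - 7 = -2)
143 + (5*(-3*(-2)*5 + S))*Z(-12, -1) = 143 + (5*(-3*(-2)*5 - 2))*2 = 143 + (5*(6*5 - 2))*2 = 143 + (5*(30 - 2))*2 = 143 + (5*28)*2 = 143 + 140*2 = 143 + 280 = 423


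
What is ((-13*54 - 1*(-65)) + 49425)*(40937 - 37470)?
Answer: 169147996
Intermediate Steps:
((-13*54 - 1*(-65)) + 49425)*(40937 - 37470) = ((-702 + 65) + 49425)*3467 = (-637 + 49425)*3467 = 48788*3467 = 169147996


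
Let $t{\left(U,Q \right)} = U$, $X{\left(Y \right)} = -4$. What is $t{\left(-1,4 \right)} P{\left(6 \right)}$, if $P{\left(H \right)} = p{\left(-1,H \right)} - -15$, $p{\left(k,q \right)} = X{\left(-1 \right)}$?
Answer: $-11$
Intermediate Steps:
$p{\left(k,q \right)} = -4$
$P{\left(H \right)} = 11$ ($P{\left(H \right)} = -4 - -15 = -4 + 15 = 11$)
$t{\left(-1,4 \right)} P{\left(6 \right)} = \left(-1\right) 11 = -11$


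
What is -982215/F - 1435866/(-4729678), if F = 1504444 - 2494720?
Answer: 1011244052631/780614435188 ≈ 1.2954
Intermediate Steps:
F = -990276
-982215/F - 1435866/(-4729678) = -982215/(-990276) - 1435866/(-4729678) = -982215*(-1/990276) - 1435866*(-1/4729678) = 327405/330092 + 717933/2364839 = 1011244052631/780614435188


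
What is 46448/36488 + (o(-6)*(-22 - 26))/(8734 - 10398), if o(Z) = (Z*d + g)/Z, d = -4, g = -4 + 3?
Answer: 1102745/948688 ≈ 1.1624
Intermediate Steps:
g = -1
o(Z) = (-1 - 4*Z)/Z (o(Z) = (Z*(-4) - 1)/Z = (-4*Z - 1)/Z = (-1 - 4*Z)/Z)
46448/36488 + (o(-6)*(-22 - 26))/(8734 - 10398) = 46448/36488 + ((-4 - 1/(-6))*(-22 - 26))/(8734 - 10398) = 46448*(1/36488) + ((-4 - 1*(-1/6))*(-48))/(-1664) = 5806/4561 + ((-4 + 1/6)*(-48))*(-1/1664) = 5806/4561 - 23/6*(-48)*(-1/1664) = 5806/4561 + 184*(-1/1664) = 5806/4561 - 23/208 = 1102745/948688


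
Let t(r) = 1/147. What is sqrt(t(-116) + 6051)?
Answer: sqrt(2668494)/21 ≈ 77.788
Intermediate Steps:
t(r) = 1/147
sqrt(t(-116) + 6051) = sqrt(1/147 + 6051) = sqrt(889498/147) = sqrt(2668494)/21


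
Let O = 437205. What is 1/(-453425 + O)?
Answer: -1/16220 ≈ -6.1652e-5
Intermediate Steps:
1/(-453425 + O) = 1/(-453425 + 437205) = 1/(-16220) = -1/16220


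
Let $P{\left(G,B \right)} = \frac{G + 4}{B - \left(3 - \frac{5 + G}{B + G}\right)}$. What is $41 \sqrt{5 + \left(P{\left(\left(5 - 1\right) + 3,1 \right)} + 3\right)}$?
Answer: $41 i \sqrt{14} \approx 153.41 i$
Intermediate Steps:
$P{\left(G,B \right)} = \frac{4 + G}{-3 + B + \frac{5 + G}{B + G}}$ ($P{\left(G,B \right)} = \frac{4 + G}{B - \left(3 - \frac{5 + G}{B + G}\right)} = \frac{4 + G}{-3 + B + \frac{5 + G}{B + G}}$)
$41 \sqrt{5 + \left(P{\left(\left(5 - 1\right) + 3,1 \right)} + 3\right)} = 41 \sqrt{5 + \left(\frac{\left(\left(5 - 1\right) + 3\right)^{2} + 4 \cdot 1 + 4 \left(\left(5 - 1\right) + 3\right) + 1 \left(\left(5 - 1\right) + 3\right)}{5 + 1^{2} - 3 - 2 \left(\left(5 - 1\right) + 3\right) + 1 \left(\left(5 - 1\right) + 3\right)} + 3\right)} = 41 \sqrt{5 + \left(\frac{\left(4 + 3\right)^{2} + 4 + 4 \left(4 + 3\right) + 1 \left(4 + 3\right)}{5 + 1 - 3 - 2 \left(4 + 3\right) + 1 \left(4 + 3\right)} + 3\right)} = 41 \sqrt{5 + \left(\frac{7^{2} + 4 + 4 \cdot 7 + 1 \cdot 7}{5 + 1 - 3 - 14 + 1 \cdot 7} + 3\right)} = 41 \sqrt{5 + \left(\frac{49 + 4 + 28 + 7}{5 + 1 - 3 - 14 + 7} + 3\right)} = 41 \sqrt{5 + \left(\frac{1}{-4} \cdot 88 + 3\right)} = 41 \sqrt{5 + \left(\left(- \frac{1}{4}\right) 88 + 3\right)} = 41 \sqrt{5 + \left(-22 + 3\right)} = 41 \sqrt{5 - 19} = 41 \sqrt{-14} = 41 i \sqrt{14}$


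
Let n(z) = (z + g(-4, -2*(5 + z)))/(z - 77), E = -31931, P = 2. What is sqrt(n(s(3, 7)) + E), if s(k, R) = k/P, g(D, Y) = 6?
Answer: 2*I*sqrt(182015249)/151 ≈ 178.69*I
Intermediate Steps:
s(k, R) = k/2
n(z) = (6 + z)/(-77 + z) (n(z) = (z + 6)/(z - 77) = (6 + z)/(-77 + z))
sqrt(n(s(3, 7)) + E) = sqrt((6 + (1/2)*3)/(-77 + (1/2)*3) - 31931) = sqrt((6 + 3/2)/(-77 + 3/2) - 31931) = sqrt((15/2)/(-151/2) - 31931) = sqrt(-2/151*15/2 - 31931) = sqrt(-15/151 - 31931) = sqrt(-4821596/151) = 2*I*sqrt(182015249)/151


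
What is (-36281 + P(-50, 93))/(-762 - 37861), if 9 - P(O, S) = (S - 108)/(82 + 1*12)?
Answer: 3409553/3630562 ≈ 0.93913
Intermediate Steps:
P(O, S) = 477/47 - S/94 (P(O, S) = 9 - (S - 108)/(82 + 1*12) = 9 - (-108 + S)/(82 + 12) = 9 - (-108 + S)/94 = 9 - (-54/47 + S/94) = 9 + (54/47 - S/94) = 477/47 - S/94)
(-36281 + P(-50, 93))/(-762 - 37861) = (-36281 + (477/47 - 1/94*93))/(-762 - 37861) = (-36281 + (477/47 - 93/94))/(-38623) = (-36281 + 861/94)*(-1/38623) = -3409553/94*(-1/38623) = 3409553/3630562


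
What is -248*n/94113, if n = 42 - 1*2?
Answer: -9920/94113 ≈ -0.10541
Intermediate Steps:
n = 40 (n = 42 - 2 = 40)
-248*n/94113 = -248*40/94113 = -9920*1/94113 = -9920/94113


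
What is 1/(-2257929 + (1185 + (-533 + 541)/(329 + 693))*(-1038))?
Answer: -511/1782351201 ≈ -2.8670e-7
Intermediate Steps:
1/(-2257929 + (1185 + (-533 + 541)/(329 + 693))*(-1038)) = 1/(-2257929 + (1185 + 8/1022)*(-1038)) = 1/(-2257929 + (1185 + 8*(1/1022))*(-1038)) = 1/(-2257929 + (1185 + 4/511)*(-1038)) = 1/(-2257929 + (605539/511)*(-1038)) = 1/(-2257929 - 628549482/511) = 1/(-1782351201/511) = -511/1782351201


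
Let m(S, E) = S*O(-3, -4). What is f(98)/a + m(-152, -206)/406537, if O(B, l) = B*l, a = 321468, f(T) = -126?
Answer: -15180507/3111634198 ≈ -0.0048786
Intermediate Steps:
m(S, E) = 12*S (m(S, E) = S*(-3*(-4)) = S*12 = 12*S)
f(98)/a + m(-152, -206)/406537 = -126/321468 + (12*(-152))/406537 = -126*1/321468 - 1824*1/406537 = -3/7654 - 1824/406537 = -15180507/3111634198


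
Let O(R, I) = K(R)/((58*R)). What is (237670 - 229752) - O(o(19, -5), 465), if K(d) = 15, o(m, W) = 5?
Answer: 459241/58 ≈ 7917.9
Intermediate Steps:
O(R, I) = 15/(58*R) (O(R, I) = 15/((58*R)) = 15*(1/(58*R)) = 15/(58*R))
(237670 - 229752) - O(o(19, -5), 465) = (237670 - 229752) - 15/(58*5) = 7918 - 15/(58*5) = 7918 - 1*3/58 = 7918 - 3/58 = 459241/58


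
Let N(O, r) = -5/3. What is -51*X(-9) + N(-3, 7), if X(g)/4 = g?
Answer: 5503/3 ≈ 1834.3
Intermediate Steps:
X(g) = 4*g
N(O, r) = -5/3 (N(O, r) = -5*⅓ = -5/3)
-51*X(-9) + N(-3, 7) = -204*(-9) - 5/3 = -51*(-36) - 5/3 = 1836 - 5/3 = 5503/3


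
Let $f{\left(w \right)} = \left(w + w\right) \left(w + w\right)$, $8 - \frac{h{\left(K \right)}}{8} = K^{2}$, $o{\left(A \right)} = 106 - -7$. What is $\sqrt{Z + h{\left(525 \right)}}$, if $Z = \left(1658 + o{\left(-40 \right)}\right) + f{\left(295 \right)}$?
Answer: $i \sqrt{1855065} \approx 1362.0 i$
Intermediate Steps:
$o{\left(A \right)} = 113$ ($o{\left(A \right)} = 106 + 7 = 113$)
$h{\left(K \right)} = 64 - 8 K^{2}$
$f{\left(w \right)} = 4 w^{2}$ ($f{\left(w \right)} = 2 w 2 w = 4 w^{2}$)
$Z = 349871$ ($Z = \left(1658 + 113\right) + 4 \cdot 295^{2} = 1771 + 4 \cdot 87025 = 1771 + 348100 = 349871$)
$\sqrt{Z + h{\left(525 \right)}} = \sqrt{349871 + \left(64 - 8 \cdot 525^{2}\right)} = \sqrt{349871 + \left(64 - 2205000\right)} = \sqrt{349871 - 2204936} = \sqrt{-1855065} = i \sqrt{1855065}$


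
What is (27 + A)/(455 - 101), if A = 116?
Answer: 143/354 ≈ 0.40395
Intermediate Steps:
(27 + A)/(455 - 101) = (27 + 116)/(455 - 101) = 143/354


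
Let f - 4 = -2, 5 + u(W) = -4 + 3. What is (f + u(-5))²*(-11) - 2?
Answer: -178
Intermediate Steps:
u(W) = -6 (u(W) = -5 + (-4 + 3) = -5 - 1 = -6)
f = 2 (f = 4 - 2 = 2)
(f + u(-5))²*(-11) - 2 = (2 - 6)²*(-11) - 2 = (-4)²*(-11) - 2 = 16*(-11) - 2 = -176 - 2 = -178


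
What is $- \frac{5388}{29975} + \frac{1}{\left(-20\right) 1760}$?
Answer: $- \frac{689773}{3836800} \approx -0.17978$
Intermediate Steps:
$- \frac{5388}{29975} + \frac{1}{\left(-20\right) 1760} = \left(-5388\right) \frac{1}{29975} + \frac{1}{-35200} = - \frac{5388}{29975} - \frac{1}{35200} = - \frac{689773}{3836800}$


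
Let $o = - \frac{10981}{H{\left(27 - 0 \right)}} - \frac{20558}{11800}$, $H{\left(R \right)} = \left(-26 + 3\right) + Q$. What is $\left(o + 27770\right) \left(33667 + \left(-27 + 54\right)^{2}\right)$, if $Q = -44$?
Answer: $\frac{94946548199993}{98825} \approx 9.6075 \cdot 10^{8}$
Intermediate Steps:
$H{\left(R \right)} = -67$ ($H{\left(R \right)} = \left(-26 + 3\right) - 44 = -23 - 44 = -67$)
$o = \frac{64099207}{395300}$ ($o = - \frac{10981}{-67} - \frac{20558}{11800} = \left(-10981\right) \left(- \frac{1}{67}\right) - \frac{10279}{5900} = \frac{10981}{67} - \frac{10279}{5900} = \frac{64099207}{395300} \approx 162.15$)
$\left(o + 27770\right) \left(33667 + \left(-27 + 54\right)^{2}\right) = \left(\frac{64099207}{395300} + 27770\right) \left(33667 + \left(-27 + 54\right)^{2}\right) = \frac{11041580207 \left(33667 + 27^{2}\right)}{395300} = \frac{11041580207 \left(33667 + 729\right)}{395300} = \frac{11041580207}{395300} \cdot 34396 = \frac{94946548199993}{98825}$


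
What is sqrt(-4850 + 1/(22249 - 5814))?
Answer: I*sqrt(1310029724815)/16435 ≈ 69.642*I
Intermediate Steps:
sqrt(-4850 + 1/(22249 - 5814)) = sqrt(-4850 + 1/16435) = sqrt(-79709749/16435) = I*sqrt(1310029724815)/16435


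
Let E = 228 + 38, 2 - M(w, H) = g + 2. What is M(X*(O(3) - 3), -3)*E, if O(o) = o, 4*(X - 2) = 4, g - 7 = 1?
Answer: -2128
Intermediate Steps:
g = 8 (g = 7 + 1 = 8)
X = 3 (X = 2 + (1/4)*4 = 2 + 1 = 3)
M(w, H) = -8 (M(w, H) = 2 - (8 + 2) = 2 - 1*10 = 2 - 10 = -8)
E = 266
M(X*(O(3) - 3), -3)*E = -8*266 = -2128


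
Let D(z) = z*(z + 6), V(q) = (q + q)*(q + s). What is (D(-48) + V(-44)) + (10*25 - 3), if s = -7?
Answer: 6751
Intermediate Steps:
V(q) = 2*q*(-7 + q) (V(q) = (q + q)*(q - 7) = (2*q)*(-7 + q) = 2*q*(-7 + q))
D(z) = z*(6 + z)
(D(-48) + V(-44)) + (10*25 - 3) = (-48*(6 - 48) + 2*(-44)*(-7 - 44)) + (10*25 - 3) = (-48*(-42) + 2*(-44)*(-51)) + (250 - 3) = (2016 + 4488) + 247 = 6504 + 247 = 6751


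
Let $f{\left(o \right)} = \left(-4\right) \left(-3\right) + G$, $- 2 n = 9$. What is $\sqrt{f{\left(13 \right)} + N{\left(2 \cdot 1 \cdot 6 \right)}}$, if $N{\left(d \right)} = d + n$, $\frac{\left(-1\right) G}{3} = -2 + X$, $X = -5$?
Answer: $\frac{9 \sqrt{2}}{2} \approx 6.364$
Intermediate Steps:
$G = 21$ ($G = - 3 \left(-2 - 5\right) = \left(-3\right) \left(-7\right) = 21$)
$n = - \frac{9}{2}$ ($n = \left(- \frac{1}{2}\right) 9 = - \frac{9}{2} \approx -4.5$)
$f{\left(o \right)} = 33$ ($f{\left(o \right)} = \left(-4\right) \left(-3\right) + 21 = 12 + 21 = 33$)
$N{\left(d \right)} = - \frac{9}{2} + d$ ($N{\left(d \right)} = d - \frac{9}{2} = - \frac{9}{2} + d$)
$\sqrt{f{\left(13 \right)} + N{\left(2 \cdot 1 \cdot 6 \right)}} = \sqrt{33 - \left(\frac{9}{2} - 2 \cdot 1 \cdot 6\right)} = \sqrt{33 + \left(- \frac{9}{2} + 2 \cdot 6\right)} = \sqrt{33 + \left(- \frac{9}{2} + 12\right)} = \sqrt{33 + \frac{15}{2}} = \sqrt{\frac{81}{2}} = \frac{9 \sqrt{2}}{2}$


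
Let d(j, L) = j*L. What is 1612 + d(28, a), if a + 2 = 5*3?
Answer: 1976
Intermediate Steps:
a = 13 (a = -2 + 5*3 = -2 + 15 = 13)
d(j, L) = L*j
1612 + d(28, a) = 1612 + 13*28 = 1612 + 364 = 1976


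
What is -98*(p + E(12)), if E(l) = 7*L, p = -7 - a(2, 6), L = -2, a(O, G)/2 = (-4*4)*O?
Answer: -4214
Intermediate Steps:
a(O, G) = -32*O (a(O, G) = 2*((-4*4)*O) = 2*(-16*O) = -32*O)
p = 57 (p = -7 - (-32)*2 = -7 - 1*(-64) = -7 + 64 = 57)
E(l) = -14 (E(l) = 7*(-2) = -14)
-98*(p + E(12)) = -98*(57 - 14) = -98*43 = -4214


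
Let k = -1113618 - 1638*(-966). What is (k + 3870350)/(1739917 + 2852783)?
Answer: 216952/229635 ≈ 0.94477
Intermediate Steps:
k = 468690 (k = -1113618 - 1*(-1582308) = -1113618 + 1582308 = 468690)
(k + 3870350)/(1739917 + 2852783) = (468690 + 3870350)/(1739917 + 2852783) = 4339040/4592700 = 4339040*(1/4592700) = 216952/229635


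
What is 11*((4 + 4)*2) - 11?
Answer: 165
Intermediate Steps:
11*((4 + 4)*2) - 11 = 11*(8*2) - 11 = 11*16 - 11 = 176 - 11 = 165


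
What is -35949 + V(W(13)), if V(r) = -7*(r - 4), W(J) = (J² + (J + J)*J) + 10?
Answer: -39540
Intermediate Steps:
W(J) = 10 + 3*J² (W(J) = (J² + (2*J)*J) + 10 = (J² + 2*J²) + 10 = 3*J² + 10 = 10 + 3*J²)
V(r) = 28 - 7*r (V(r) = -7*(-4 + r) = 28 - 7*r)
-35949 + V(W(13)) = -35949 + (28 - 7*(10 + 3*13²)) = -35949 + (28 - 7*(10 + 3*169)) = -35949 + (28 - 7*(10 + 507)) = -35949 + (28 - 7*517) = -35949 + (28 - 3619) = -35949 - 3591 = -39540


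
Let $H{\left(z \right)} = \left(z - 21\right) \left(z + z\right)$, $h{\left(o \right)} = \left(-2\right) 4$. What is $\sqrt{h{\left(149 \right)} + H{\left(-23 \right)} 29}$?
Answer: $8 \sqrt{917} \approx 242.26$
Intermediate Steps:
$h{\left(o \right)} = -8$
$H{\left(z \right)} = 2 z \left(-21 + z\right)$ ($H{\left(z \right)} = \left(-21 + z\right) 2 z = 2 z \left(-21 + z\right)$)
$\sqrt{h{\left(149 \right)} + H{\left(-23 \right)} 29} = \sqrt{-8 + 2 \left(-23\right) \left(-21 - 23\right) 29} = \sqrt{-8 + 2 \left(-23\right) \left(-44\right) 29} = \sqrt{-8 + 2024 \cdot 29} = \sqrt{-8 + 58696} = \sqrt{58688} = 8 \sqrt{917}$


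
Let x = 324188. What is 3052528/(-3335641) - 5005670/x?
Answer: -8843355515867/540687392254 ≈ -16.356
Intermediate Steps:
3052528/(-3335641) - 5005670/x = 3052528/(-3335641) - 5005670/324188 = 3052528*(-1/3335641) - 5005670*1/324188 = -3052528/3335641 - 2502835/162094 = -8843355515867/540687392254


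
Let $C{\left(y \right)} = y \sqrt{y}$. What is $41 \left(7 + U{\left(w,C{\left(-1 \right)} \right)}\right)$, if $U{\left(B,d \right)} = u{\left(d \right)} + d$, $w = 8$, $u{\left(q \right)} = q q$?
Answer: $246 - 41 i \approx 246.0 - 41.0 i$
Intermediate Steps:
$u{\left(q \right)} = q^{2}$
$C{\left(y \right)} = y^{\frac{3}{2}}$
$U{\left(B,d \right)} = d + d^{2}$ ($U{\left(B,d \right)} = d^{2} + d = d + d^{2}$)
$41 \left(7 + U{\left(w,C{\left(-1 \right)} \right)}\right) = 41 \left(7 + \left(-1\right)^{\frac{3}{2}} \left(1 + \left(-1\right)^{\frac{3}{2}}\right)\right) = 41 \left(7 + - i \left(1 - i\right)\right) = 41 \left(7 - i \left(1 - i\right)\right) = 287 - 41 i \left(1 - i\right)$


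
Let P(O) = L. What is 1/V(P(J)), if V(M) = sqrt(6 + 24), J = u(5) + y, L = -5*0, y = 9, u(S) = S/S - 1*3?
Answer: sqrt(30)/30 ≈ 0.18257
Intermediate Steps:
u(S) = -2 (u(S) = 1 - 3 = -2)
L = 0
J = 7 (J = -2 + 9 = 7)
P(O) = 0
V(M) = sqrt(30)
1/V(P(J)) = 1/(sqrt(30)) = sqrt(30)/30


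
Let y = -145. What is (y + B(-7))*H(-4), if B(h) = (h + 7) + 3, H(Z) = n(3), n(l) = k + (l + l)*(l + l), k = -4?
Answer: -4544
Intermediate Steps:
n(l) = -4 + 4*l**2 (n(l) = -4 + (l + l)*(l + l) = -4 + (2*l)*(2*l) = -4 + 4*l**2)
H(Z) = 32 (H(Z) = -4 + 4*3**2 = -4 + 4*9 = -4 + 36 = 32)
B(h) = 10 + h (B(h) = (7 + h) + 3 = 10 + h)
(y + B(-7))*H(-4) = (-145 + (10 - 7))*32 = (-145 + 3)*32 = -142*32 = -4544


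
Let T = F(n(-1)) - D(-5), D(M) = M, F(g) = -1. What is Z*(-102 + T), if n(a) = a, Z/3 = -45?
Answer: 13230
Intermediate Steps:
Z = -135 (Z = 3*(-45) = -135)
T = 4 (T = -1 - 1*(-5) = -1 + 5 = 4)
Z*(-102 + T) = -135*(-102 + 4) = -135*(-98) = 13230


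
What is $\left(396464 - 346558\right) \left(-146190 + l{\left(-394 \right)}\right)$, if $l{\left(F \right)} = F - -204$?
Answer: $-7305240280$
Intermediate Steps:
$l{\left(F \right)} = 204 + F$ ($l{\left(F \right)} = F + 204 = 204 + F$)
$\left(396464 - 346558\right) \left(-146190 + l{\left(-394 \right)}\right) = \left(396464 - 346558\right) \left(-146190 + \left(204 - 394\right)\right) = 49906 \left(-146190 - 190\right) = 49906 \left(-146380\right) = -7305240280$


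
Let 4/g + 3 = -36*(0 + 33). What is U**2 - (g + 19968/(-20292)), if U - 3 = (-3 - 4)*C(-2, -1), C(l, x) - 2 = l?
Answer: 20114417/2013981 ≈ 9.9874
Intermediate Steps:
C(l, x) = 2 + l
U = 3 (U = 3 + (-3 - 4)*(2 - 2) = 3 - 7*0 = 3 + 0 = 3)
g = -4/1191 (g = 4/(-3 - 36*(0 + 33)) = 4/(-3 - 36*33) = 4/(-3 - 1188) = 4/(-1191) = 4*(-1/1191) = -4/1191 ≈ -0.0033585)
U**2 - (g + 19968/(-20292)) = 3**2 - (-4/1191 + 19968/(-20292)) = 9 - (-4/1191 + 19968*(-1/20292)) = 9 - (-4/1191 - 1664/1691) = 9 - 1*(-1988588/2013981) = 9 + 1988588/2013981 = 20114417/2013981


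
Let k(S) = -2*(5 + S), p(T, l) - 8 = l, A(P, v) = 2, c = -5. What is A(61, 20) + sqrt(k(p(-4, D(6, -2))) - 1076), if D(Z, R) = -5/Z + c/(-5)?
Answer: 2 + I*sqrt(9921)/3 ≈ 2.0 + 33.201*I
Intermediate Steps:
D(Z, R) = 1 - 5/Z (D(Z, R) = -5/Z - 5/(-5) = -5/Z - 5*(-1/5) = -5/Z + 1 = 1 - 5/Z)
p(T, l) = 8 + l
k(S) = -10 - 2*S
A(61, 20) + sqrt(k(p(-4, D(6, -2))) - 1076) = 2 + sqrt((-10 - 2*(8 + (-5 + 6)/6)) - 1076) = 2 + sqrt((-10 - 2*(8 + (1/6)*1)) - 1076) = 2 + sqrt((-10 - 2*(8 + 1/6)) - 1076) = 2 + sqrt((-10 - 2*49/6) - 1076) = 2 + sqrt((-10 - 49/3) - 1076) = 2 + sqrt(-79/3 - 1076) = 2 + sqrt(-3307/3) = 2 + I*sqrt(9921)/3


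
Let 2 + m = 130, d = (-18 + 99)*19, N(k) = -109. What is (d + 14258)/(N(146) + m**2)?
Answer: 15797/16275 ≈ 0.97063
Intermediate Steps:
d = 1539 (d = 81*19 = 1539)
m = 128 (m = -2 + 130 = 128)
(d + 14258)/(N(146) + m**2) = (1539 + 14258)/(-109 + 128**2) = 15797/(-109 + 16384) = 15797/16275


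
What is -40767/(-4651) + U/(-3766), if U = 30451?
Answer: 11900921/17515666 ≈ 0.67944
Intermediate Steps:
-40767/(-4651) + U/(-3766) = -40767/(-4651) + 30451/(-3766) = -40767*(-1/4651) + 30451*(-1/3766) = 40767/4651 - 30451/3766 = 11900921/17515666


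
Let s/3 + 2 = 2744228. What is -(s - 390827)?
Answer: -7841851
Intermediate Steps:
s = 8232678 (s = -6 + 3*2744228 = -6 + 8232684 = 8232678)
-(s - 390827) = -(8232678 - 390827) = -1*7841851 = -7841851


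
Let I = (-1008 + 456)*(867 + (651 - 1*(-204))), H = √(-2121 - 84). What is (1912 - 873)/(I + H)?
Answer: -15676432/14341807907 - 1039*I*√5/43025423721 ≈ -0.0010931 - 5.3998e-8*I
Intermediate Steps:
H = 21*I*√5 (H = √(-2205) = 21*I*√5 ≈ 46.957*I)
I = -950544 (I = -552*(867 + (651 + 204)) = -552*(867 + 855) = -552*1722 = -950544)
(1912 - 873)/(I + H) = (1912 - 873)/(-950544 + 21*I*√5) = 1039/(-950544 + 21*I*√5)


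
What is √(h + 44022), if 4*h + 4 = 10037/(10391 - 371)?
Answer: √4419751151085/10020 ≈ 209.81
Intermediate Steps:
h = -30043/40080 (h = -1 + (10037/(10391 - 371))/4 = -1 + (10037/10020)/4 = -1 + (10037*(1/10020))/4 = -1 + (¼)*(10037/10020) = -1 + 10037/40080 = -30043/40080 ≈ -0.74958)
√(h + 44022) = √(-30043/40080 + 44022) = √(1764371717/40080) = √4419751151085/10020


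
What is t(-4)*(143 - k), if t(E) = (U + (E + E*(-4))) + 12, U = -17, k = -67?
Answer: 1470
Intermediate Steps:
t(E) = -5 - 3*E (t(E) = (-17 + (E + E*(-4))) + 12 = (-17 + (E - 4*E)) + 12 = (-17 - 3*E) + 12 = -5 - 3*E)
t(-4)*(143 - k) = (-5 - 3*(-4))*(143 - 1*(-67)) = (-5 + 12)*(143 + 67) = 7*210 = 1470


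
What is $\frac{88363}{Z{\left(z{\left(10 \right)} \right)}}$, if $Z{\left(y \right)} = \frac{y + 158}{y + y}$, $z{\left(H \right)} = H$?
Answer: $\frac{441815}{42} \approx 10519.0$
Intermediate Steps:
$Z{\left(y \right)} = \frac{158 + y}{2 y}$
$\frac{88363}{Z{\left(z{\left(10 \right)} \right)}} = \frac{88363}{\frac{1}{2} \cdot \frac{1}{10} \left(158 + 10\right)} = \frac{88363}{\frac{1}{2} \cdot \frac{1}{10} \cdot 168} = \frac{88363}{\frac{42}{5}} = 88363 \cdot \frac{5}{42} = \frac{441815}{42}$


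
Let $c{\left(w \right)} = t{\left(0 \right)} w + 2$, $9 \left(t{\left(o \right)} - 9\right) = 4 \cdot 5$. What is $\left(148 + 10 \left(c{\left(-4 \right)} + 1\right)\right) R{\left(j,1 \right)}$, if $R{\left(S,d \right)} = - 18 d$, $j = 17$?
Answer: $4876$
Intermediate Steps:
$t{\left(o \right)} = \frac{101}{9}$ ($t{\left(o \right)} = 9 + \frac{4 \cdot 5}{9} = 9 + \frac{1}{9} \cdot 20 = 9 + \frac{20}{9} = \frac{101}{9}$)
$c{\left(w \right)} = 2 + \frac{101 w}{9}$ ($c{\left(w \right)} = \frac{101 w}{9} + 2 = 2 + \frac{101 w}{9}$)
$\left(148 + 10 \left(c{\left(-4 \right)} + 1\right)\right) R{\left(j,1 \right)} = \left(148 + 10 \left(\left(2 + \frac{101}{9} \left(-4\right)\right) + 1\right)\right) \left(\left(-18\right) 1\right) = \left(148 + 10 \left(\left(2 - \frac{404}{9}\right) + 1\right)\right) \left(-18\right) = \left(148 + 10 \left(- \frac{386}{9} + 1\right)\right) \left(-18\right) = \left(148 + 10 \left(- \frac{377}{9}\right)\right) \left(-18\right) = \left(148 - \frac{3770}{9}\right) \left(-18\right) = \left(- \frac{2438}{9}\right) \left(-18\right) = 4876$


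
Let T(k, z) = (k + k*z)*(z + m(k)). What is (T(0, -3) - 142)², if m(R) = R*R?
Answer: 20164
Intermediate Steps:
m(R) = R²
T(k, z) = (k + k*z)*(z + k²)
(T(0, -3) - 142)² = (0*(-3 + 0² + (-3)² - 3*0²) - 142)² = (0*(-3 + 0 + 9 - 3*0) - 142)² = (0*(-3 + 0 + 9 + 0) - 142)² = (0*6 - 142)² = (0 - 142)² = (-142)² = 20164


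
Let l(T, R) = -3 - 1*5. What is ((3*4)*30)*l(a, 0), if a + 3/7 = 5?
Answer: -2880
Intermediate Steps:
a = 32/7 (a = -3/7 + 5 = 32/7 ≈ 4.5714)
l(T, R) = -8 (l(T, R) = -3 - 5 = -8)
((3*4)*30)*l(a, 0) = ((3*4)*30)*(-8) = (12*30)*(-8) = 360*(-8) = -2880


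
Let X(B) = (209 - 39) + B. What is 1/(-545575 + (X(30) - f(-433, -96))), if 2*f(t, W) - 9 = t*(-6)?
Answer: -2/1093357 ≈ -1.8292e-6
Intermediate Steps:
f(t, W) = 9/2 - 3*t (f(t, W) = 9/2 + (t*(-6))/2 = 9/2 + (-6*t)/2 = 9/2 - 3*t)
X(B) = 170 + B
1/(-545575 + (X(30) - f(-433, -96))) = 1/(-545575 + ((170 + 30) - (9/2 - 3*(-433)))) = 1/(-545575 + (200 - (9/2 + 1299))) = 1/(-545575 + (200 - 1*2607/2)) = 1/(-545575 + (200 - 2607/2)) = 1/(-545575 - 2207/2) = 1/(-1093357/2) = -2/1093357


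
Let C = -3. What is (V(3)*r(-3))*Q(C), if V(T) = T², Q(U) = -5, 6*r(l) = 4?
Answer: -30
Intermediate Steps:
r(l) = ⅔ (r(l) = (⅙)*4 = ⅔)
(V(3)*r(-3))*Q(C) = (3²*(⅔))*(-5) = (9*(⅔))*(-5) = 6*(-5) = -30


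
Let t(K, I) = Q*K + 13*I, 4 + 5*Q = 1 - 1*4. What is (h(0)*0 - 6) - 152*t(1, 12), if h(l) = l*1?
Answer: -117526/5 ≈ -23505.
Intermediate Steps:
h(l) = l
Q = -7/5 (Q = -⅘ + (1 - 1*4)/5 = -⅘ + (1 - 4)/5 = -⅘ + (⅕)*(-3) = -⅘ - ⅗ = -7/5 ≈ -1.4000)
t(K, I) = 13*I - 7*K/5 (t(K, I) = -7*K/5 + 13*I = 13*I - 7*K/5)
(h(0)*0 - 6) - 152*t(1, 12) = (0*0 - 6) - 152*(13*12 - 7/5*1) = (0 - 6) - 152*(156 - 7/5) = -6 - 152*773/5 = -6 - 117496/5 = -117526/5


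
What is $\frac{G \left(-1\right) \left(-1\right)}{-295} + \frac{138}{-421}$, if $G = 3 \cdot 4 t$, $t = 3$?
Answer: $- \frac{55866}{124195} \approx -0.44982$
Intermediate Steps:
$G = 36$ ($G = 3 \cdot 4 \cdot 3 = 12 \cdot 3 = 36$)
$\frac{G \left(-1\right) \left(-1\right)}{-295} + \frac{138}{-421} = \frac{36 \left(-1\right) \left(-1\right)}{-295} + \frac{138}{-421} = \left(-36\right) \left(-1\right) \left(- \frac{1}{295}\right) + 138 \left(- \frac{1}{421}\right) = 36 \left(- \frac{1}{295}\right) - \frac{138}{421} = - \frac{36}{295} - \frac{138}{421} = - \frac{55866}{124195}$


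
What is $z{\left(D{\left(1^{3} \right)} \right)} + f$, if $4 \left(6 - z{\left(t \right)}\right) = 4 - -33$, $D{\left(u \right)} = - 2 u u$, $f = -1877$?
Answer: $- \frac{7521}{4} \approx -1880.3$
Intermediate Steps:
$D{\left(u \right)} = - 2 u^{2}$
$z{\left(t \right)} = - \frac{13}{4}$ ($z{\left(t \right)} = 6 - \frac{4 - -33}{4} = 6 - \frac{4 + 33}{4} = 6 - \frac{37}{4} = - \frac{13}{4}$)
$z{\left(D{\left(1^{3} \right)} \right)} + f = - \frac{13}{4} - 1877 = - \frac{7521}{4}$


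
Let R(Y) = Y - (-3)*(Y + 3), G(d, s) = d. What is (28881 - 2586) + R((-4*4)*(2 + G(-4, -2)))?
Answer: 26432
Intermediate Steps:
R(Y) = 9 + 4*Y (R(Y) = Y - (-3)*(3 + Y) = Y - (-9 - 3*Y) = Y + (9 + 3*Y) = 9 + 4*Y)
(28881 - 2586) + R((-4*4)*(2 + G(-4, -2))) = (28881 - 2586) + (9 + 4*((-4*4)*(2 - 4))) = 26295 + (9 + 4*(-16*(-2))) = 26295 + (9 + 4*32) = 26295 + (9 + 128) = 26295 + 137 = 26432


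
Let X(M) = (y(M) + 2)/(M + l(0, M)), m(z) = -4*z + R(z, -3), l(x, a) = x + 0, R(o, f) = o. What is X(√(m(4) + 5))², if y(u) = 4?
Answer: -36/7 ≈ -5.1429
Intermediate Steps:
l(x, a) = x
m(z) = -3*z (m(z) = -4*z + z = -3*z)
X(M) = 6/M (X(M) = (4 + 2)/(M + 0) = 6/M)
X(√(m(4) + 5))² = (6/(√(-3*4 + 5)))² = (6/(√(-12 + 5)))² = (6/(√(-7)))² = (6/((I*√7)))² = (6*(-I*√7/7))² = (-6*I*√7/7)² = -36/7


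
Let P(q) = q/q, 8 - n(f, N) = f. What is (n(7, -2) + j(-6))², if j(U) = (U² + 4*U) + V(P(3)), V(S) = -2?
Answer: 121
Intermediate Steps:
n(f, N) = 8 - f
P(q) = 1
j(U) = -2 + U² + 4*U (j(U) = (U² + 4*U) - 2 = -2 + U² + 4*U)
(n(7, -2) + j(-6))² = ((8 - 1*7) + (-2 + (-6)² + 4*(-6)))² = ((8 - 7) + (-2 + 36 - 24))² = (1 + 10)² = 11² = 121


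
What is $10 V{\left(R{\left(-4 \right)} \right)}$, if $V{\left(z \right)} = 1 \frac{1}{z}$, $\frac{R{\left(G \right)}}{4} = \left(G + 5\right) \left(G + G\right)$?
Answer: $- \frac{5}{16} \approx -0.3125$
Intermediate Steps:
$R{\left(G \right)} = 8 G \left(5 + G\right)$ ($R{\left(G \right)} = 4 \left(G + 5\right) \left(G + G\right) = 4 \left(5 + G\right) 2 G = 4 \cdot 2 G \left(5 + G\right) = 8 G \left(5 + G\right)$)
$V{\left(z \right)} = \frac{1}{z}$
$10 V{\left(R{\left(-4 \right)} \right)} = \frac{10}{8 \left(-4\right) \left(5 - 4\right)} = \frac{10}{8 \left(-4\right) 1} = \frac{10}{-32} = 10 \left(- \frac{1}{32}\right) = - \frac{5}{16}$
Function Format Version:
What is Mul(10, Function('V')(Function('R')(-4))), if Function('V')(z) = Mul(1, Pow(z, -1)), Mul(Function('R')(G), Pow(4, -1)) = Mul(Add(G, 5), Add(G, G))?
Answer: Rational(-5, 16) ≈ -0.31250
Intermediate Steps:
Function('R')(G) = Mul(8, G, Add(5, G)) (Function('R')(G) = Mul(4, Mul(Add(G, 5), Add(G, G))) = Mul(4, Mul(Add(5, G), Mul(2, G))) = Mul(4, Mul(2, G, Add(5, G))) = Mul(8, G, Add(5, G)))
Function('V')(z) = Pow(z, -1)
Mul(10, Function('V')(Function('R')(-4))) = Mul(10, Pow(Mul(8, -4, Add(5, -4)), -1)) = Mul(10, Pow(Mul(8, -4, 1), -1)) = Mul(10, Pow(-32, -1)) = Mul(10, Rational(-1, 32)) = Rational(-5, 16)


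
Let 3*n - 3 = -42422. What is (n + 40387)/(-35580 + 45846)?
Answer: 39371/15399 ≈ 2.5567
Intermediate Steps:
n = -42419/3 (n = 1 + (⅓)*(-42422) = 1 - 42422/3 = -42419/3 ≈ -14140.)
(n + 40387)/(-35580 + 45846) = (-42419/3 + 40387)/(-35580 + 45846) = (78742/3)/10266 = (78742/3)*(1/10266) = 39371/15399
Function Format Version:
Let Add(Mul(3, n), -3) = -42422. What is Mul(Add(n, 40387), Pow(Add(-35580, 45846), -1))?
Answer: Rational(39371, 15399) ≈ 2.5567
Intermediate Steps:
n = Rational(-42419, 3) (n = Add(1, Mul(Rational(1, 3), -42422)) = Add(1, Rational(-42422, 3)) = Rational(-42419, 3) ≈ -14140.)
Mul(Add(n, 40387), Pow(Add(-35580, 45846), -1)) = Mul(Add(Rational(-42419, 3), 40387), Pow(Add(-35580, 45846), -1)) = Mul(Rational(78742, 3), Pow(10266, -1)) = Mul(Rational(78742, 3), Rational(1, 10266)) = Rational(39371, 15399)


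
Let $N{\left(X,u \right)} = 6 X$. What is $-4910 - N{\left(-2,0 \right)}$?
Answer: $-4898$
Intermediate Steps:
$-4910 - N{\left(-2,0 \right)} = -4910 - 6 \left(-2\right) = -4910 - -12 = -4910 + 12 = -4898$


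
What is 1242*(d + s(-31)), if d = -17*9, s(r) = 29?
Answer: -154008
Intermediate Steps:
d = -153
1242*(d + s(-31)) = 1242*(-153 + 29) = 1242*(-124) = -154008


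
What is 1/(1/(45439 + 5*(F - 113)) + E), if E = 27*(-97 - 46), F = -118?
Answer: -44284/170980523 ≈ -0.00025900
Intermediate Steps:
E = -3861 (E = 27*(-143) = -3861)
1/(1/(45439 + 5*(F - 113)) + E) = 1/(1/(45439 + 5*(-118 - 113)) - 3861) = 1/(1/(45439 + 5*(-231)) - 3861) = 1/(1/(45439 - 1155) - 3861) = 1/(1/44284 - 3861) = 1/(-170980523/44284) = -44284/170980523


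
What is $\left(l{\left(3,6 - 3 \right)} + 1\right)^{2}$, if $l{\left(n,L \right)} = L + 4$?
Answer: $64$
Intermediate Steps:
$l{\left(n,L \right)} = 4 + L$
$\left(l{\left(3,6 - 3 \right)} + 1\right)^{2} = \left(\left(4 + \left(6 - 3\right)\right) + 1\right)^{2} = \left(\left(4 + 3\right) + 1\right)^{2} = \left(7 + 1\right)^{2} = 8^{2} = 64$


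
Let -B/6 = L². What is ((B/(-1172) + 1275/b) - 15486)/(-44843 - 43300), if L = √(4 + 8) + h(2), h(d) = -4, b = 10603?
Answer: 16036404031/91277335699 + 8*√3/8608633 ≈ 0.17569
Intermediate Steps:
L = -4 + 2*√3 (L = √(4 + 8) - 4 = √12 - 4 = 2*√3 - 4 = -4 + 2*√3 ≈ -0.53590)
B = -6*(-4 + 2*√3)² ≈ -1.7231
((B/(-1172) + 1275/b) - 15486)/(-44843 - 43300) = (((-168 + 96*√3)/(-1172) + 1275/10603) - 15486)/(-44843 - 43300) = (((-168 + 96*√3)*(-1/1172) + 1275*(1/10603)) - 15486)/(-88143) = (((42/293 - 24*√3/293) + 1275/10603) - 15486)*(-1/88143) = ((818901/3106679 - 24*√3/293) - 15486)*(-1/88143) = (-48109212093/3106679 - 24*√3/293)*(-1/88143) = 16036404031/91277335699 + 8*√3/8608633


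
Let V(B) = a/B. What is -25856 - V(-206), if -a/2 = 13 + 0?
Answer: -2663181/103 ≈ -25856.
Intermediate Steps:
a = -26 (a = -2*(13 + 0) = -2*13 = -26)
V(B) = -26/B
-25856 - V(-206) = -25856 - (-26)/(-206) = -25856 - (-26)*(-1)/206 = -25856 - 1*13/103 = -25856 - 13/103 = -2663181/103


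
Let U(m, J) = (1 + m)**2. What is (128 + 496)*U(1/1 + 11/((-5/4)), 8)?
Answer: 721344/25 ≈ 28854.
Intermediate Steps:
(128 + 496)*U(1/1 + 11/((-5/4)), 8) = (128 + 496)*(1 + (1/1 + 11/((-5/4))))**2 = 624*(1 + (1*1 + 11/((-5*1/4))))**2 = 624*(1 + (1 + 11/(-5/4)))**2 = 624*(1 + (1 + 11*(-4/5)))**2 = 624*(1 + (1 - 44/5))**2 = 624*(1 - 39/5)**2 = 624*(-34/5)**2 = 624*(1156/25) = 721344/25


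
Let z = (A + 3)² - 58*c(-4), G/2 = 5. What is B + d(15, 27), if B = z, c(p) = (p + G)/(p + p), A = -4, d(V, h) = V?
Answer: 119/2 ≈ 59.500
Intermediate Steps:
G = 10 (G = 2*5 = 10)
c(p) = (10 + p)/(2*p) (c(p) = (p + 10)/(p + p) = (10 + p)/((2*p)) = (10 + p)*(1/(2*p)) = (10 + p)/(2*p))
z = 89/2 (z = (-4 + 3)² - 29*(10 - 4)/(-4) = (-1)² - 29*(-1)*6/4 = 1 - 58*(-¾) = 1 + 87/2 = 89/2 ≈ 44.500)
B = 89/2 ≈ 44.500
B + d(15, 27) = 89/2 + 15 = 119/2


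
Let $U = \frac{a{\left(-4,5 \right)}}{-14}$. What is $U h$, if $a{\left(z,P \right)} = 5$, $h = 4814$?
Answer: $- \frac{12035}{7} \approx -1719.3$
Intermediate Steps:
$U = - \frac{5}{14}$ ($U = \frac{5}{-14} = 5 \left(- \frac{1}{14}\right) = - \frac{5}{14} \approx -0.35714$)
$U h = \left(- \frac{5}{14}\right) 4814 = - \frac{12035}{7}$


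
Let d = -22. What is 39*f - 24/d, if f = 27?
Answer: 11595/11 ≈ 1054.1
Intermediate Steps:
39*f - 24/d = 39*27 - 24/(-22) = 1053 - 24*(-1/22) = 1053 + 12/11 = 11595/11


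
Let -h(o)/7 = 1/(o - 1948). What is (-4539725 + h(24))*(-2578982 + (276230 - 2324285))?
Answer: 40414534915854041/1924 ≈ 2.1005e+13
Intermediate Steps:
h(o) = -7/(-1948 + o) (h(o) = -7/(o - 1948) = -7/(-1948 + o))
(-4539725 + h(24))*(-2578982 + (276230 - 2324285)) = (-4539725 - 7/(-1948 + 24))*(-2578982 + (276230 - 2324285)) = (-4539725 - 7/(-1924))*(-2578982 - 2048055) = (-4539725 - 7*(-1/1924))*(-4627037) = (-4539725 + 7/1924)*(-4627037) = -8734430893/1924*(-4627037) = 40414534915854041/1924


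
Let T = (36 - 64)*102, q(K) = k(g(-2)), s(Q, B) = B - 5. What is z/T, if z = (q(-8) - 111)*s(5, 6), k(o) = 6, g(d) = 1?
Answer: 5/136 ≈ 0.036765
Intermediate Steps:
s(Q, B) = -5 + B
q(K) = 6
T = -2856 (T = -28*102 = -2856)
z = -105 (z = (6 - 111)*(-5 + 6) = -105*1 = -105)
z/T = -105/(-2856) = -105*(-1/2856) = 5/136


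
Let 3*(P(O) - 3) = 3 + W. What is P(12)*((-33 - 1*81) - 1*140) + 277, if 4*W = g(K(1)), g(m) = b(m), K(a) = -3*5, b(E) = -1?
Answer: -4307/6 ≈ -717.83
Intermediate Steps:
K(a) = -15
g(m) = -1
W = -¼ (W = (¼)*(-1) = -¼ ≈ -0.25000)
P(O) = 47/12 (P(O) = 3 + (3 - ¼)/3 = 3 + (⅓)*(11/4) = 3 + 11/12 = 47/12)
P(12)*((-33 - 1*81) - 1*140) + 277 = 47*((-33 - 1*81) - 1*140)/12 + 277 = 47*((-33 - 81) - 140)/12 + 277 = 47*(-114 - 140)/12 + 277 = (47/12)*(-254) + 277 = -5969/6 + 277 = -4307/6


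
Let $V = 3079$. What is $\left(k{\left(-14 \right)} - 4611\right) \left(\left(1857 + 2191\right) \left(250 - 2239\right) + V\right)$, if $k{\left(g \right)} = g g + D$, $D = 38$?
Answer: $35227816161$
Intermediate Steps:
$k{\left(g \right)} = 38 + g^{2}$ ($k{\left(g \right)} = g g + 38 = g^{2} + 38 = 38 + g^{2}$)
$\left(k{\left(-14 \right)} - 4611\right) \left(\left(1857 + 2191\right) \left(250 - 2239\right) + V\right) = \left(\left(38 + \left(-14\right)^{2}\right) - 4611\right) \left(\left(1857 + 2191\right) \left(250 - 2239\right) + 3079\right) = \left(\left(38 + 196\right) - 4611\right) \left(4048 \left(-1989\right) + 3079\right) = \left(234 - 4611\right) \left(-8051472 + 3079\right) = \left(-4377\right) \left(-8048393\right) = 35227816161$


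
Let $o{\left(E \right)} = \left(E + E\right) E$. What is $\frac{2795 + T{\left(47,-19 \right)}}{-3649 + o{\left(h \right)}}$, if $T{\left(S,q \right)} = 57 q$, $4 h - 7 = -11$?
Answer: $- \frac{1712}{3647} \approx -0.46943$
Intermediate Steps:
$h = -1$ ($h = \frac{7}{4} + \frac{1}{4} \left(-11\right) = \frac{7}{4} - \frac{11}{4} = -1$)
$o{\left(E \right)} = 2 E^{2}$ ($o{\left(E \right)} = 2 E E = 2 E^{2}$)
$\frac{2795 + T{\left(47,-19 \right)}}{-3649 + o{\left(h \right)}} = \frac{2795 + 57 \left(-19\right)}{-3649 + 2 \left(-1\right)^{2}} = \frac{2795 - 1083}{-3649 + 2 \cdot 1} = \frac{1712}{-3649 + 2} = \frac{1712}{-3647} = 1712 \left(- \frac{1}{3647}\right) = - \frac{1712}{3647}$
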